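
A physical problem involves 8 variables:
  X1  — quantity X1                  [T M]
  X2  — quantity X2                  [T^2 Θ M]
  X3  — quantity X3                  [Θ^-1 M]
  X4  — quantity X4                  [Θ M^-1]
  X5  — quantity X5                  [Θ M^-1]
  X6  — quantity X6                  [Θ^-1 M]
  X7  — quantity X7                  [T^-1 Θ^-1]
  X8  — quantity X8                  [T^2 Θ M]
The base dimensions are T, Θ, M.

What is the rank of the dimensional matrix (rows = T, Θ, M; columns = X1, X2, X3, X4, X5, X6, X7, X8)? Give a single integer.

2

Exponent matrix [T,Θ,M] × [X1,X2,X3,X4,X5,X6,X7,X8]:
  T: [ 1  2  0  0  0  0 -1  2]
  Θ: [ 0  1 -1  1  1 -1 -1  1]
  M: [ 1  1  1 -1 -1  1  0  1]
RREF → pivots at {X1,X2} ⇒ r = 2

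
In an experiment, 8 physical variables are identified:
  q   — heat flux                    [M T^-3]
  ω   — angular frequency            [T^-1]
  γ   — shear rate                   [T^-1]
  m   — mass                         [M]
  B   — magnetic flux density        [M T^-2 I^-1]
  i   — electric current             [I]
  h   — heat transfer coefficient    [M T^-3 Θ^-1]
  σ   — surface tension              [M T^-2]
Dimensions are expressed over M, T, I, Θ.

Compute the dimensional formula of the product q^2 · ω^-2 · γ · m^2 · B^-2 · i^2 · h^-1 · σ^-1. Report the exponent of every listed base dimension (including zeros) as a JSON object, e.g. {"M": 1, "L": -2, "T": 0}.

Exponent matrix [M,T,I,Θ] × [q,ω,γ,m,B,i,h,σ]:
  M: [ 1  0  0  1  1  0  1  1]
  T: [-3 -1 -1  0 -2  0 -3 -2]
  I: [ 0  0  0  0 -1  1  0  0]
  Θ: [ 0  0  0  0  0  0 -1  0]
  [M]: (2)·1+(-2)·0+(1)·0+(2)·1+(-2)·1+(2)·0+(-1)·1+(-1)·1 = 0
  [T]: (2)·-3+(-2)·-1+(1)·-1+(2)·0+(-2)·-2+(2)·0+(-1)·-3+(-1)·-2 = 4
  [I]: (2)·0+(-2)·0+(1)·0+(2)·0+(-2)·-1+(2)·1+(-1)·0+(-1)·0 = 4
  [Θ]: (2)·0+(-2)·0+(1)·0+(2)·0+(-2)·0+(2)·0+(-1)·-1+(-1)·0 = 1
⇒ T^4 I^4 Θ

{"M": 0, "T": 4, "I": 4, "Θ": 1}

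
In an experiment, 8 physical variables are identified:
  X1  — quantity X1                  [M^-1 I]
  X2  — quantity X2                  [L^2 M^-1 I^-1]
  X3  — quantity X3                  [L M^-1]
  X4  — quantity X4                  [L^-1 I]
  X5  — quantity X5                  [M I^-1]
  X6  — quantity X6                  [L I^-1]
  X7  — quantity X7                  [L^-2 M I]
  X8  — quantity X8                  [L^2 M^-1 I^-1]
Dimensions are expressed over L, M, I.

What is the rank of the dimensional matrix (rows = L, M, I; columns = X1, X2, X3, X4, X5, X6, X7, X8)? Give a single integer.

Write exponents as rows L,M,I / cols X1,X2,X3,X4,X5,X6,X7,X8:
  L: [ 0  2  1 -1  0  1 -2  2]
  M: [-1 -1 -1  0  1  0  1 -1]
  I: [ 1 -1  0  1 -1 -1  1 -1]
RREF → pivots at {X1,X2} ⇒ r = 2

2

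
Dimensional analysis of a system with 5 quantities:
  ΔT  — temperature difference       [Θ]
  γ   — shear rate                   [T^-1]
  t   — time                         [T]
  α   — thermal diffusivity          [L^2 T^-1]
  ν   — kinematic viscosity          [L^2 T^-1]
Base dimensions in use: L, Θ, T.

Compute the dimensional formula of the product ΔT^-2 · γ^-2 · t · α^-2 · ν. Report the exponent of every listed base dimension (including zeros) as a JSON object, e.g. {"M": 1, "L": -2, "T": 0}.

{"L": -2, "Θ": -2, "T": 4}

Exponent matrix [L,Θ,T] × [ΔT,γ,t,α,ν]:
  L: [ 0  0  0  2  2]
  Θ: [ 1  0  0  0  0]
  T: [ 0 -1  1 -1 -1]
  [L]: (-2)·0+(-2)·0+(1)·0+(-2)·2+(1)·2 = -2
  [Θ]: (-2)·1+(-2)·0+(1)·0+(-2)·0+(1)·0 = -2
  [T]: (-2)·0+(-2)·-1+(1)·1+(-2)·-1+(1)·-1 = 4
⇒ L^-2 Θ^-2 T^4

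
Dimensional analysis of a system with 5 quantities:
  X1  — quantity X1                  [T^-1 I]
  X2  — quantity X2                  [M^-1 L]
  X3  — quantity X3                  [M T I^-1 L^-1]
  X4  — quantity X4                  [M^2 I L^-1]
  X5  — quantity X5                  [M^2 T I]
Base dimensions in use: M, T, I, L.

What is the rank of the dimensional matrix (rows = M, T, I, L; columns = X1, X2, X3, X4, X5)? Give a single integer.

Dimensional matrix (M×T×I×L by X1×X2×X3×X4×X5):
  M: [ 0 -1  1  2  2]
  T: [-1  0  1  0  1]
  I: [ 1  0 -1  1  1]
  L: [ 0  1 -1 -1  0]
RREF → pivots at {X1,X2,X4} ⇒ r = 3

3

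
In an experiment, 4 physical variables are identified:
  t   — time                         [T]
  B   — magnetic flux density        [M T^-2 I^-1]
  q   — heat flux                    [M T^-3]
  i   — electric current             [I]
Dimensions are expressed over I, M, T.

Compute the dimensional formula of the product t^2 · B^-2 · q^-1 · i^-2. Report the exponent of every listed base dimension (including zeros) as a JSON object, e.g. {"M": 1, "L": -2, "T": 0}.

{"I": 0, "M": -3, "T": 9}

Write exponents as rows I,M,T / cols t,B,q,i:
  I: [ 0 -1  0  1]
  M: [ 0  1  1  0]
  T: [ 1 -2 -3  0]
  [I]: (2)·0+(-2)·-1+(-1)·0+(-2)·1 = 0
  [M]: (2)·0+(-2)·1+(-1)·1+(-2)·0 = -3
  [T]: (2)·1+(-2)·-2+(-1)·-3+(-2)·0 = 9
⇒ M^-3 T^9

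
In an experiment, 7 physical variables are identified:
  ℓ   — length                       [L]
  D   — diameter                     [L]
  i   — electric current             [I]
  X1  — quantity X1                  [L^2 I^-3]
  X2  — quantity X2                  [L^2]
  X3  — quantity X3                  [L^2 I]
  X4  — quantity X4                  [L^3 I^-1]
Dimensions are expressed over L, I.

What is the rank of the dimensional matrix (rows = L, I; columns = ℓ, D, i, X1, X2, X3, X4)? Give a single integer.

Exponent matrix [L,I] × [ℓ,D,i,X1,X2,X3,X4]:
  L: [ 1  1  0  2  2  2  3]
  I: [ 0  0  1 -3  0  1 -1]
RREF → pivots at {ℓ,i} ⇒ r = 2

2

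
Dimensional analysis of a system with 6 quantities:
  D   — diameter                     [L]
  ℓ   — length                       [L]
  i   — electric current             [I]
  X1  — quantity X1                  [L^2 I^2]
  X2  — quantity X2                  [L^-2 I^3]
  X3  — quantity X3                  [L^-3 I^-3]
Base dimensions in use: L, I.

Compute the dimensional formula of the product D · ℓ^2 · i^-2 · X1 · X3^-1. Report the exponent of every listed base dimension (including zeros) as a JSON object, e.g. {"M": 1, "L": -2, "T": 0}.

Exponent matrix [L,I] × [D,ℓ,i,X1,X2,X3]:
  L: [ 1  1  0  2 -2 -3]
  I: [ 0  0  1  2  3 -3]
  [L]: (1)·1+(2)·1+(-2)·0+(1)·2+(-1)·-3 = 8
  [I]: (1)·0+(2)·0+(-2)·1+(1)·2+(-1)·-3 = 3
⇒ L^8 I^3

{"L": 8, "I": 3}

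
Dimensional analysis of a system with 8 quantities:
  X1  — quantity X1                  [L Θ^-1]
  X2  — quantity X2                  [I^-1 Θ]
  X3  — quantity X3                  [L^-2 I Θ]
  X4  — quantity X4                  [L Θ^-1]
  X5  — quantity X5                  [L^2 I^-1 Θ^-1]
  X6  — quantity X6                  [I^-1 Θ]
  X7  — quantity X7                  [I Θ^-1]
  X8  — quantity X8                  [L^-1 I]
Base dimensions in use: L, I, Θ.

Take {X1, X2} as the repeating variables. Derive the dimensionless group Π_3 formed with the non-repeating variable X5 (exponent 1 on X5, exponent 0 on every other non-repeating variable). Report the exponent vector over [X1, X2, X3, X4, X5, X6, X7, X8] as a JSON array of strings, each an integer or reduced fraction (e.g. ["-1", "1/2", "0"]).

["-2", "-1", "0", "0", "1", "0", "0", "0"]

Write exponents as rows L,I,Θ / cols X1,X2,X3,X4,X5,X6,X7,X8:
  L: [ 1  0 -2  1  2  0  0 -1]
  I: [ 0 -1  1  0 -1 -1  1  1]
  Θ: [-1  1  1 -1 -1  1 -1  0]
Echelon form has 2 nonzero rows (pivots: X1,X2)
Pivot set = {X1,X2}, free = {X3,X4,X5,X6,X7,X8}
RREF:
  r0: [   1    0   -2    1    2    0    0   -1]
  r1: [   0    1   -1    0    1    1   -1   -1]
  r2: [   0    0    0    0    0    0    0    0]
Fix exponent of X5 at 1, X3 at 0, X4 at 0, X6 at 0, X7 at 0, X8 at 0; solve each RREF row for its pivot's exponent:
  r0: exp(X1) + (2)·1 = 0 ⇒ exp(X1) = -2
  r1: exp(X2) + (1)·1 = 0 ⇒ exp(X2) = -1
Π_3 = X1^-2 · X2^-1 · X5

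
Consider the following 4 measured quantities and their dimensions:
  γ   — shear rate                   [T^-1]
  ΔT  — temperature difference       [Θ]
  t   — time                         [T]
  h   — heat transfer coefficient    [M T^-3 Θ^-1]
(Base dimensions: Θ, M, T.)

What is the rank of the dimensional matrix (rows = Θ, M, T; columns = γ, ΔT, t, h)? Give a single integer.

Dimensional matrix (Θ×M×T by γ×ΔT×t×h):
  Θ: [ 0  1  0 -1]
  M: [ 0  0  0  1]
  T: [-1  0  1 -3]
Row reduction gives pivot columns γ,ΔT,h; rank = 3

3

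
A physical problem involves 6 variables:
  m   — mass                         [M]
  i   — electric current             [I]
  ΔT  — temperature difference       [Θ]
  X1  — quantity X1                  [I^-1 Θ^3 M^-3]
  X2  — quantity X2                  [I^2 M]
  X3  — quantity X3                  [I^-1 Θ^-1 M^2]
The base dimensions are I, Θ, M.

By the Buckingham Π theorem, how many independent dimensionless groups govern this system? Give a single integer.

3

Dimensional matrix (I×Θ×M by m×i×ΔT×X1×X2×X3):
  I: [ 0  1  0 -1  2 -1]
  Θ: [ 0  0  1  3  0 -1]
  M: [ 1  0  0 -3  1  2]
Echelon form has 3 nonzero rows (pivots: m,i,ΔT)
Π count = n − r = 6 − 3 = 3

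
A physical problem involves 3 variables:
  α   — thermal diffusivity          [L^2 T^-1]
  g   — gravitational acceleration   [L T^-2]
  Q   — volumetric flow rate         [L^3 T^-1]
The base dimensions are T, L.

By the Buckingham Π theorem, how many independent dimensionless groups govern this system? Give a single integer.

Exponent matrix [T,L] × [α,g,Q]:
  T: [-1 -2 -1]
  L: [ 2  1  3]
Row reduction gives pivot columns α,g; rank = 2
Π count = n − r = 3 − 2 = 1

1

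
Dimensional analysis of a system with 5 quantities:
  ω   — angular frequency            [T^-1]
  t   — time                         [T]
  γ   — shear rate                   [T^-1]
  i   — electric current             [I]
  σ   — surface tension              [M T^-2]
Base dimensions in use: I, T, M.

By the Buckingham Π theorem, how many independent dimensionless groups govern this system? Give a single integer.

Exponent matrix [I,T,M] × [ω,t,γ,i,σ]:
  I: [ 0  0  0  1  0]
  T: [-1  1 -1  0 -2]
  M: [ 0  0  0  0  1]
RREF → pivots at {ω,i,σ} ⇒ r = 3
n=5, r=3 ⇒ 2 dimensionless groups

2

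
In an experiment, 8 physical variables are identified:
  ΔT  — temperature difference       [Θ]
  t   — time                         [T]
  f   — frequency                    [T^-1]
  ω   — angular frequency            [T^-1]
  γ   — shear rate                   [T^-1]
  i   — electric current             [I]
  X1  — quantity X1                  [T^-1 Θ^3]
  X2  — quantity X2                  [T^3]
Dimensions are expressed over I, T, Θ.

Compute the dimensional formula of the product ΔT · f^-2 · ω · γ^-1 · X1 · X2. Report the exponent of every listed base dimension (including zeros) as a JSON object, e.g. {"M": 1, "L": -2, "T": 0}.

Dimensional matrix (I×T×Θ by ΔT×t×f×ω×γ×i×X1×X2):
  I: [ 0  0  0  0  0  1  0  0]
  T: [ 0  1 -1 -1 -1  0 -1  3]
  Θ: [ 1  0  0  0  0  0  3  0]
  [I]: (1)·0+(-2)·0+(1)·0+(-1)·0+(1)·0+(1)·0 = 0
  [T]: (1)·0+(-2)·-1+(1)·-1+(-1)·-1+(1)·-1+(1)·3 = 4
  [Θ]: (1)·1+(-2)·0+(1)·0+(-1)·0+(1)·3+(1)·0 = 4
⇒ T^4 Θ^4

{"I": 0, "T": 4, "Θ": 4}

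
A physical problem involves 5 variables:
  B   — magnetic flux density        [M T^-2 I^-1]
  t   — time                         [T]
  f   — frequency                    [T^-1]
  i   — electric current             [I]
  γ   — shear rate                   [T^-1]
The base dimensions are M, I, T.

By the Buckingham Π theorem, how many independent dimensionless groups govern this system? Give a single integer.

2

Exponent matrix [M,I,T] × [B,t,f,i,γ]:
  M: [ 1  0  0  0  0]
  I: [-1  0  0  1  0]
  T: [-2  1 -1  0 -1]
Row reduction gives pivot columns B,t,i; rank = 3
Π count = n − r = 5 − 3 = 2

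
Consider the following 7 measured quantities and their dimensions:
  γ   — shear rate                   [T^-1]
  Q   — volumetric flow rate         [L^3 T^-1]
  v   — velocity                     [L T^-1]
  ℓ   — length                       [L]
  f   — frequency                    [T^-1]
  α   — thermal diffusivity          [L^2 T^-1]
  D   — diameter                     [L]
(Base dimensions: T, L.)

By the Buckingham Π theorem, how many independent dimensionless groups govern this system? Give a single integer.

Exponent matrix [T,L] × [γ,Q,v,ℓ,f,α,D]:
  T: [-1 -1 -1  0 -1 -1  0]
  L: [ 0  3  1  1  0  2  1]
Echelon form has 2 nonzero rows (pivots: γ,Q)
7 vars − rank 2 = 5 Π groups

5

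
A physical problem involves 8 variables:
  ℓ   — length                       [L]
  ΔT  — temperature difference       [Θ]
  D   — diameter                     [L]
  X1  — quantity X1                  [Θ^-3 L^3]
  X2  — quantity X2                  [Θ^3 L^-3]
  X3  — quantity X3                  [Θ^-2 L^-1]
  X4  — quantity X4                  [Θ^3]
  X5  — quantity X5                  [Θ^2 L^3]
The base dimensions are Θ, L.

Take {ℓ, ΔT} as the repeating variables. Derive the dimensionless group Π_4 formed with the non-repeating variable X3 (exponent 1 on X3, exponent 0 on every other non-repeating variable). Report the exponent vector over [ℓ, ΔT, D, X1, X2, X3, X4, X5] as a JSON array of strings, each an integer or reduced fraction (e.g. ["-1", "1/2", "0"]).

Write exponents as rows Θ,L / cols ℓ,ΔT,D,X1,X2,X3,X4,X5:
  Θ: [ 0  1  0 -3  3 -2  3  2]
  L: [ 1  0  1  3 -3 -1  0  3]
Echelon form has 2 nonzero rows (pivots: ℓ,ΔT)
Repeat: ℓ,ΔT; free: D,X1,X2,X3,X4,X5
RREF:
  r0: [   1    0    1    3   -3   -1    0    3]
  r1: [   0    1    0   -3    3   -2    3    2]
Fix exponent of X3 at 1, D at 0, X1 at 0, X2 at 0, X4 at 0, X5 at 0; solve each RREF row for its pivot's exponent:
  r0: exp(ℓ) + (-1)·1 = 0 ⇒ exp(ℓ) = 1
  r1: exp(ΔT) + (-2)·1 = 0 ⇒ exp(ΔT) = 2
Π_4 = ℓ · ΔT^2 · X3

["1", "2", "0", "0", "0", "1", "0", "0"]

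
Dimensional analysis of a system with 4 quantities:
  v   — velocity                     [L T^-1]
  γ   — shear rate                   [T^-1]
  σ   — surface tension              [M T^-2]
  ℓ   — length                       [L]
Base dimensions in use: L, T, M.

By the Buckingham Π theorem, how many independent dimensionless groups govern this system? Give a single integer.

1

Write exponents as rows L,T,M / cols v,γ,σ,ℓ:
  L: [ 1  0  0  1]
  T: [-1 -1 -2  0]
  M: [ 0  0  1  0]
RREF → pivots at {v,γ,σ} ⇒ r = 3
4 vars − rank 3 = 1 Π group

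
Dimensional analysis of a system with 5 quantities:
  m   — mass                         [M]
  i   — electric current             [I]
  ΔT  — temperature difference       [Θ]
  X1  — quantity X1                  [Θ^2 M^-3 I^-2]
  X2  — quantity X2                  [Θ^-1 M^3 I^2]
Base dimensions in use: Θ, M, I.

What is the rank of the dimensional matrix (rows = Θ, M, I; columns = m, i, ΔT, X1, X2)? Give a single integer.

3

Exponent matrix [Θ,M,I] × [m,i,ΔT,X1,X2]:
  Θ: [ 0  0  1  2 -1]
  M: [ 1  0  0 -3  3]
  I: [ 0  1  0 -2  2]
RREF → pivots at {m,i,ΔT} ⇒ r = 3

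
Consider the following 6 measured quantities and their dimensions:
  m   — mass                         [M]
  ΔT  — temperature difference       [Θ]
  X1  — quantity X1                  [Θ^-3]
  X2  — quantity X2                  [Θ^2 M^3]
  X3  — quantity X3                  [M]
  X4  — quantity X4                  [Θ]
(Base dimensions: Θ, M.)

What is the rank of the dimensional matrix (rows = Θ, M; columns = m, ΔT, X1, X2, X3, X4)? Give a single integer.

Dimensional matrix (Θ×M by m×ΔT×X1×X2×X3×X4):
  Θ: [ 0  1 -3  2  0  1]
  M: [ 1  0  0  3  1  0]
Echelon form has 2 nonzero rows (pivots: m,ΔT)

2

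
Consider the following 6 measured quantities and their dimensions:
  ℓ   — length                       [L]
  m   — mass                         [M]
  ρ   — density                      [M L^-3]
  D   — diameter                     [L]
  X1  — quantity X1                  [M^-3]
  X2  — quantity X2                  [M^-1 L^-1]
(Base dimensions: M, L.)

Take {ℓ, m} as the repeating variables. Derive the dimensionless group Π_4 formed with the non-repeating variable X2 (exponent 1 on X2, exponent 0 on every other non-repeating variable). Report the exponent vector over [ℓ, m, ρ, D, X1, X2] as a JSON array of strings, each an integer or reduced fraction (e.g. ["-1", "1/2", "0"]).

Write exponents as rows M,L / cols ℓ,m,ρ,D,X1,X2:
  M: [ 0  1  1  0 -3 -1]
  L: [ 1  0 -3  1  0 -1]
RREF → pivots at {ℓ,m} ⇒ r = 2
Repeat: ℓ,m; free: ρ,D,X1,X2
RREF:
  r0: [   1    0   -3    1    0   -1]
  r1: [   0    1    1    0   -3   -1]
Fix exponent of X2 at 1, ρ at 0, D at 0, X1 at 0; solve each RREF row for its pivot's exponent:
  r0: exp(ℓ) + (-1)·1 = 0 ⇒ exp(ℓ) = 1
  r1: exp(m) + (-1)·1 = 0 ⇒ exp(m) = 1
Π_4 = ℓ · m · X2

["1", "1", "0", "0", "0", "1"]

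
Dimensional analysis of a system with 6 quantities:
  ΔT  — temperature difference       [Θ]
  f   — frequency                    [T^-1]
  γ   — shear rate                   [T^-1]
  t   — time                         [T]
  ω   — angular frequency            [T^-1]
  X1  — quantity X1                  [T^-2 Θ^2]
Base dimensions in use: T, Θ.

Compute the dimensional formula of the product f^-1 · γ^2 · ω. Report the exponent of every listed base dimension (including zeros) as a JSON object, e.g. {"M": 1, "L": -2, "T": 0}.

Write exponents as rows T,Θ / cols ΔT,f,γ,t,ω,X1:
  T: [ 0 -1 -1  1 -1 -2]
  Θ: [ 1  0  0  0  0  2]
  [T]: (-1)·-1+(2)·-1+(1)·-1 = -2
  [Θ]: (-1)·0+(2)·0+(1)·0 = 0
⇒ T^-2

{"T": -2, "Θ": 0}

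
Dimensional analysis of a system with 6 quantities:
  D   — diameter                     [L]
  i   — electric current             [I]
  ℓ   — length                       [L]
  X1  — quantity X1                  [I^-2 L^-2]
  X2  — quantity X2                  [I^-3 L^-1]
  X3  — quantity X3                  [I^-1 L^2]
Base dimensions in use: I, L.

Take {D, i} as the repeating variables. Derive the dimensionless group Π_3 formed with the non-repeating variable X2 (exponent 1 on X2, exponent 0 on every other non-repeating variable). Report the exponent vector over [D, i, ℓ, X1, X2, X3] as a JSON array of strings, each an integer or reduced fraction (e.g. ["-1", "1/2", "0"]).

["1", "3", "0", "0", "1", "0"]

Write exponents as rows I,L / cols D,i,ℓ,X1,X2,X3:
  I: [ 0  1  0 -2 -3 -1]
  L: [ 1  0  1 -2 -1  2]
RREF → pivots at {D,i} ⇒ r = 2
Repeat: D,i; free: ℓ,X1,X2,X3
RREF:
  r0: [   1    0    1   -2   -1    2]
  r1: [   0    1    0   -2   -3   -1]
Fix exponent of X2 at 1, ℓ at 0, X1 at 0, X3 at 0; solve each RREF row for its pivot's exponent:
  r0: exp(D) + (-1)·1 = 0 ⇒ exp(D) = 1
  r1: exp(i) + (-3)·1 = 0 ⇒ exp(i) = 3
Π_3 = D · i^3 · X2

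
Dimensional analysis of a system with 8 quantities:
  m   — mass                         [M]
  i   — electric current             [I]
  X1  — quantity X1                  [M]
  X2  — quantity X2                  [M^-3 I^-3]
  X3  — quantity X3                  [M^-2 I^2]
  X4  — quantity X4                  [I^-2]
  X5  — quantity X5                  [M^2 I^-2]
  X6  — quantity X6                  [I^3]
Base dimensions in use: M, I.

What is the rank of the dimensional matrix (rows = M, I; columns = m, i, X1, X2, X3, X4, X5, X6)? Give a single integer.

Write exponents as rows M,I / cols m,i,X1,X2,X3,X4,X5,X6:
  M: [ 1  0  1 -3 -2  0  2  0]
  I: [ 0  1  0 -3  2 -2 -2  3]
Row reduction gives pivot columns m,i; rank = 2

2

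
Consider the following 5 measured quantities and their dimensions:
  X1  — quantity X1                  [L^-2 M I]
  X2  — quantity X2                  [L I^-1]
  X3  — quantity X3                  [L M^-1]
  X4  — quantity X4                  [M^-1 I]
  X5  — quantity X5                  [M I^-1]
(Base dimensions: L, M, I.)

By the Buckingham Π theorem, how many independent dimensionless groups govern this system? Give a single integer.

Exponent matrix [L,M,I] × [X1,X2,X3,X4,X5]:
  L: [-2  1  1  0  0]
  M: [ 1  0 -1 -1  1]
  I: [ 1 -1  0  1 -1]
RREF → pivots at {X1,X2} ⇒ r = 2
Π count = n − r = 5 − 2 = 3

3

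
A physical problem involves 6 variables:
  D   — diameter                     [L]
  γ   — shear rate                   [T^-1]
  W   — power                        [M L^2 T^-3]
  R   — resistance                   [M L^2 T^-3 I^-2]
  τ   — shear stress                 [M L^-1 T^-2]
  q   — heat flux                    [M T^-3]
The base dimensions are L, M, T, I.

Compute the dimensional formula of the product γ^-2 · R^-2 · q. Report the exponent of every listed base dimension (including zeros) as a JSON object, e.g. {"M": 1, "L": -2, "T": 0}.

Dimensional matrix (L×M×T×I by D×γ×W×R×τ×q):
  L: [ 1  0  2  2 -1  0]
  M: [ 0  0  1  1  1  1]
  T: [ 0 -1 -3 -3 -2 -3]
  I: [ 0  0  0 -2  0  0]
  [L]: (-2)·0+(-2)·2+(1)·0 = -4
  [M]: (-2)·0+(-2)·1+(1)·1 = -1
  [T]: (-2)·-1+(-2)·-3+(1)·-3 = 5
  [I]: (-2)·0+(-2)·-2+(1)·0 = 4
⇒ L^-4 M^-1 T^5 I^4

{"L": -4, "M": -1, "T": 5, "I": 4}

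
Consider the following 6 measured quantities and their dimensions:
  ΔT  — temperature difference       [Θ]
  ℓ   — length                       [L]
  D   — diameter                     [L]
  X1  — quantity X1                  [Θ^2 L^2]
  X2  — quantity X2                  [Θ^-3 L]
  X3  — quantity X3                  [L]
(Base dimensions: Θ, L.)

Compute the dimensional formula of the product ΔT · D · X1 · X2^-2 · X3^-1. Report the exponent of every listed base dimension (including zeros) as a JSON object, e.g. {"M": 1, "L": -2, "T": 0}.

Dimensional matrix (Θ×L by ΔT×ℓ×D×X1×X2×X3):
  Θ: [ 1  0  0  2 -3  0]
  L: [ 0  1  1  2  1  1]
  [Θ]: (1)·1+(1)·0+(1)·2+(-2)·-3+(-1)·0 = 9
  [L]: (1)·0+(1)·1+(1)·2+(-2)·1+(-1)·1 = 0
⇒ Θ^9

{"Θ": 9, "L": 0}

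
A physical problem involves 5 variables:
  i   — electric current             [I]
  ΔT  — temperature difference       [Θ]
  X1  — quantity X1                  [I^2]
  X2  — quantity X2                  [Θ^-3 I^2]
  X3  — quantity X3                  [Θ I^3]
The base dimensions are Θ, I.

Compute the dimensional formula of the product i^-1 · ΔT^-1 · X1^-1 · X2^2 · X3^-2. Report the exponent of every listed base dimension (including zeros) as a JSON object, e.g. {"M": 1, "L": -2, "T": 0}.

Exponent matrix [Θ,I] × [i,ΔT,X1,X2,X3]:
  Θ: [ 0  1  0 -3  1]
  I: [ 1  0  2  2  3]
  [Θ]: (-1)·0+(-1)·1+(-1)·0+(2)·-3+(-2)·1 = -9
  [I]: (-1)·1+(-1)·0+(-1)·2+(2)·2+(-2)·3 = -5
⇒ Θ^-9 I^-5

{"Θ": -9, "I": -5}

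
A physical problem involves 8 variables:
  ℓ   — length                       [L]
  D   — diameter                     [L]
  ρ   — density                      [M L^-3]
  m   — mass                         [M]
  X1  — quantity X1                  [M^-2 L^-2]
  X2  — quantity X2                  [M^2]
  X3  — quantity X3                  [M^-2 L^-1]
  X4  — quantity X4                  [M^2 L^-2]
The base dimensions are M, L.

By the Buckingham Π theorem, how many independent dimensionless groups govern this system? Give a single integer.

6

Exponent matrix [M,L] × [ℓ,D,ρ,m,X1,X2,X3,X4]:
  M: [ 0  0  1  1 -2  2 -2  2]
  L: [ 1  1 -3  0 -2  0 -1 -2]
Echelon form has 2 nonzero rows (pivots: ℓ,ρ)
Π count = n − r = 8 − 2 = 6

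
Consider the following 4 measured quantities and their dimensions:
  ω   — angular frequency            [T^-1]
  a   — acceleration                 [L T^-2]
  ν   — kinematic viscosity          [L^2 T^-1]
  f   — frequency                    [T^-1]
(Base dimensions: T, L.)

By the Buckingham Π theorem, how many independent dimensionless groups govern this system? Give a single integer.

2

Write exponents as rows T,L / cols ω,a,ν,f:
  T: [-1 -2 -1 -1]
  L: [ 0  1  2  0]
RREF → pivots at {ω,a} ⇒ r = 2
n=4, r=2 ⇒ 2 dimensionless groups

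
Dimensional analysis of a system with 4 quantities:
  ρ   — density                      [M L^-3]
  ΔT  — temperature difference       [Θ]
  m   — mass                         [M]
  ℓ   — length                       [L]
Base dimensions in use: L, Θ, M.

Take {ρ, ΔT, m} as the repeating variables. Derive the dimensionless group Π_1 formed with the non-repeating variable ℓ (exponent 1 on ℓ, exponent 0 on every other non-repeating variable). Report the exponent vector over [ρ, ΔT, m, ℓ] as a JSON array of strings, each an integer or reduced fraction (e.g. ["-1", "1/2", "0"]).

Exponent matrix [L,Θ,M] × [ρ,ΔT,m,ℓ]:
  L: [-3  0  0  1]
  Θ: [ 0  1  0  0]
  M: [ 1  0  1  0]
Row reduction gives pivot columns ρ,ΔT,m; rank = 3
Pivot set = {ρ,ΔT,m}, free = {ℓ}
RREF:
  r0: [   1    0    0 -1/3]
  r1: [   0    1    0    0]
  r2: [   0    0    1  1/3]
Fix exponent of ℓ at 1; solve each RREF row for its pivot's exponent:
  r0: exp(ρ) + (-1/3)·1 = 0 ⇒ exp(ρ) = 1/3
  r1: exp(ΔT) + (0)·1 = 0 ⇒ exp(ΔT) = 0
  r2: exp(m) + (1/3)·1 = 0 ⇒ exp(m) = -1/3
Π_1 = ρ^(1/3) · m^(-1/3) · ℓ

["1/3", "0", "-1/3", "1"]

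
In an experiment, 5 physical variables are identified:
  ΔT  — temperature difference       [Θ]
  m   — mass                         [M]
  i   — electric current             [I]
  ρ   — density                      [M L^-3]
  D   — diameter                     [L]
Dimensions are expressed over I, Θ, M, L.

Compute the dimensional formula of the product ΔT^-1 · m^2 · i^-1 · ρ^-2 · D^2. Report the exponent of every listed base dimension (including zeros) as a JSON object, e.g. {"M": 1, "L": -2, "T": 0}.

Write exponents as rows I,Θ,M,L / cols ΔT,m,i,ρ,D:
  I: [ 0  0  1  0  0]
  Θ: [ 1  0  0  0  0]
  M: [ 0  1  0  1  0]
  L: [ 0  0  0 -3  1]
  [I]: (-1)·0+(2)·0+(-1)·1+(-2)·0+(2)·0 = -1
  [Θ]: (-1)·1+(2)·0+(-1)·0+(-2)·0+(2)·0 = -1
  [M]: (-1)·0+(2)·1+(-1)·0+(-2)·1+(2)·0 = 0
  [L]: (-1)·0+(2)·0+(-1)·0+(-2)·-3+(2)·1 = 8
⇒ I^-1 Θ^-1 L^8

{"I": -1, "Θ": -1, "M": 0, "L": 8}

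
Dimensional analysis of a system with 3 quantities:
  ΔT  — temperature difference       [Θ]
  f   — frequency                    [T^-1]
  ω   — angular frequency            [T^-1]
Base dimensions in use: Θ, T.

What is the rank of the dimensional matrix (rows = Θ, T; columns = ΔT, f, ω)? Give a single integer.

Exponent matrix [Θ,T] × [ΔT,f,ω]:
  Θ: [ 1  0  0]
  T: [ 0 -1 -1]
RREF → pivots at {ΔT,f} ⇒ r = 2

2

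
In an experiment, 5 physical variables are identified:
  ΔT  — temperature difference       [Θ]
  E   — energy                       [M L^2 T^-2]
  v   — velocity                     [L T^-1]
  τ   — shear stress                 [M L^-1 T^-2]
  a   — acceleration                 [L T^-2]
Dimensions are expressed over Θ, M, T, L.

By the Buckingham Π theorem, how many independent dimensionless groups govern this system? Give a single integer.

Write exponents as rows Θ,M,T,L / cols ΔT,E,v,τ,a:
  Θ: [ 1  0  0  0  0]
  M: [ 0  1  0  1  0]
  T: [ 0 -2 -1 -2 -2]
  L: [ 0  2  1 -1  1]
Row reduction gives pivot columns ΔT,E,v,τ; rank = 4
5 vars − rank 4 = 1 Π group

1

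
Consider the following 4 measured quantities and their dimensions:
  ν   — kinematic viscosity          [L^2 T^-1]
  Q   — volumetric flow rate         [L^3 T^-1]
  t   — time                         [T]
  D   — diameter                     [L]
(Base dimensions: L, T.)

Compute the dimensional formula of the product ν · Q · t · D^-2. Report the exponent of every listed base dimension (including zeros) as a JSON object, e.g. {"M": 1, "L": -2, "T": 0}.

{"L": 3, "T": -1}

Write exponents as rows L,T / cols ν,Q,t,D:
  L: [ 2  3  0  1]
  T: [-1 -1  1  0]
  [L]: (1)·2+(1)·3+(1)·0+(-2)·1 = 3
  [T]: (1)·-1+(1)·-1+(1)·1+(-2)·0 = -1
⇒ L^3 T^-1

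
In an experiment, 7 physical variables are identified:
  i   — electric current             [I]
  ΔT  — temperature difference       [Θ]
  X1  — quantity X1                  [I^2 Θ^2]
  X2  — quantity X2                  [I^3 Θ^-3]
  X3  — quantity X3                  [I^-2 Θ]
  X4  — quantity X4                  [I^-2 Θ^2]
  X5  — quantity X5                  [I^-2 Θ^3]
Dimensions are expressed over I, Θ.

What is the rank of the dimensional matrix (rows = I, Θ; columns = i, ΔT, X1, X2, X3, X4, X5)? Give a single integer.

2

Dimensional matrix (I×Θ by i×ΔT×X1×X2×X3×X4×X5):
  I: [ 1  0  2  3 -2 -2 -2]
  Θ: [ 0  1  2 -3  1  2  3]
Echelon form has 2 nonzero rows (pivots: i,ΔT)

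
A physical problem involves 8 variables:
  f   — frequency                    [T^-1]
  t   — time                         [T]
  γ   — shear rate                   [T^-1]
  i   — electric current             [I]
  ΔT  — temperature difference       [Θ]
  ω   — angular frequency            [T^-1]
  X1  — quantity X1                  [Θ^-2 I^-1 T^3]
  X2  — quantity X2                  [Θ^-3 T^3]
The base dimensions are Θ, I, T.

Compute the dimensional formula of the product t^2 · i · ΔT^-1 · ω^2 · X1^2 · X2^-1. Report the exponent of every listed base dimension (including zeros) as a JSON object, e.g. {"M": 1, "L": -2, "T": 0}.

{"Θ": -2, "I": -1, "T": 3}

Exponent matrix [Θ,I,T] × [f,t,γ,i,ΔT,ω,X1,X2]:
  Θ: [ 0  0  0  0  1  0 -2 -3]
  I: [ 0  0  0  1  0  0 -1  0]
  T: [-1  1 -1  0  0 -1  3  3]
  [Θ]: (2)·0+(1)·0+(-1)·1+(2)·0+(2)·-2+(-1)·-3 = -2
  [I]: (2)·0+(1)·1+(-1)·0+(2)·0+(2)·-1+(-1)·0 = -1
  [T]: (2)·1+(1)·0+(-1)·0+(2)·-1+(2)·3+(-1)·3 = 3
⇒ Θ^-2 I^-1 T^3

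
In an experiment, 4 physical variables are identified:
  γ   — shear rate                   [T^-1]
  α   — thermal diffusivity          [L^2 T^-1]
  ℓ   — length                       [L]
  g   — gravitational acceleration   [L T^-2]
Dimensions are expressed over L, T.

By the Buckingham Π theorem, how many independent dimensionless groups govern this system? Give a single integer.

2

Exponent matrix [L,T] × [γ,α,ℓ,g]:
  L: [ 0  2  1  1]
  T: [-1 -1  0 -2]
RREF → pivots at {γ,α} ⇒ r = 2
n=4, r=2 ⇒ 2 dimensionless groups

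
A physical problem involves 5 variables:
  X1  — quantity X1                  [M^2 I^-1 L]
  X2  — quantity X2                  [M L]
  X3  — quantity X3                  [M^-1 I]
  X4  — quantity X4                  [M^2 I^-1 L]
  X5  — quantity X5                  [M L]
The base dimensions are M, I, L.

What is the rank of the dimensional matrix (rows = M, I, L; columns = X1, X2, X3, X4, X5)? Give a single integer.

Write exponents as rows M,I,L / cols X1,X2,X3,X4,X5:
  M: [ 2  1 -1  2  1]
  I: [-1  0  1 -1  0]
  L: [ 1  1  0  1  1]
Row reduction gives pivot columns X1,X2; rank = 2

2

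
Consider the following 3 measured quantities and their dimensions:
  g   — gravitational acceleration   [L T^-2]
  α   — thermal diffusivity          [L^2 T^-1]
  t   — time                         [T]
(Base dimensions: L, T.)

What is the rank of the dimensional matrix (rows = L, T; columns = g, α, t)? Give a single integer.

2

Dimensional matrix (L×T by g×α×t):
  L: [ 1  2  0]
  T: [-2 -1  1]
RREF → pivots at {g,α} ⇒ r = 2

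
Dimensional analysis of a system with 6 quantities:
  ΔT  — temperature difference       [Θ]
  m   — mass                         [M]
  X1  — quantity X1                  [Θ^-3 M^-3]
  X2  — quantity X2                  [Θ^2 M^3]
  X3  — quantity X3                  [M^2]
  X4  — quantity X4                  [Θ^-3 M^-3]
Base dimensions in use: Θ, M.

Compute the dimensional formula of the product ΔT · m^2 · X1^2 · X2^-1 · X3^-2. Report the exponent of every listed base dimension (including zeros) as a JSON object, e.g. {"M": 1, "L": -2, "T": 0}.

Exponent matrix [Θ,M] × [ΔT,m,X1,X2,X3,X4]:
  Θ: [ 1  0 -3  2  0 -3]
  M: [ 0  1 -3  3  2 -3]
  [Θ]: (1)·1+(2)·0+(2)·-3+(-1)·2+(-2)·0 = -7
  [M]: (1)·0+(2)·1+(2)·-3+(-1)·3+(-2)·2 = -11
⇒ Θ^-7 M^-11

{"Θ": -7, "M": -11}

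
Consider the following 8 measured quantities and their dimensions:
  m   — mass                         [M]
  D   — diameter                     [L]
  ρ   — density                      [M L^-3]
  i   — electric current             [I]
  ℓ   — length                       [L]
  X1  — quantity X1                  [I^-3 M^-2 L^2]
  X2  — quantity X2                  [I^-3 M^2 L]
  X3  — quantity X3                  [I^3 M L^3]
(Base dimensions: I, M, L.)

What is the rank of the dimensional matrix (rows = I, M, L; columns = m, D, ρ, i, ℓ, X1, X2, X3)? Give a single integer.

Write exponents as rows I,M,L / cols m,D,ρ,i,ℓ,X1,X2,X3:
  I: [ 0  0  0  1  0 -3 -3  3]
  M: [ 1  0  1  0  0 -2  2  1]
  L: [ 0  1 -3  0  1  2  1  3]
RREF → pivots at {m,D,i} ⇒ r = 3

3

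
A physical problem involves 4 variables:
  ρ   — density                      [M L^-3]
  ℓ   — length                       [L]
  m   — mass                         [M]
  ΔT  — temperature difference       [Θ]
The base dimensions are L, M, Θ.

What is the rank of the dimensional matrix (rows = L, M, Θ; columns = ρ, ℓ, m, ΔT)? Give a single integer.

3

Write exponents as rows L,M,Θ / cols ρ,ℓ,m,ΔT:
  L: [-3  1  0  0]
  M: [ 1  0  1  0]
  Θ: [ 0  0  0  1]
RREF → pivots at {ρ,ℓ,ΔT} ⇒ r = 3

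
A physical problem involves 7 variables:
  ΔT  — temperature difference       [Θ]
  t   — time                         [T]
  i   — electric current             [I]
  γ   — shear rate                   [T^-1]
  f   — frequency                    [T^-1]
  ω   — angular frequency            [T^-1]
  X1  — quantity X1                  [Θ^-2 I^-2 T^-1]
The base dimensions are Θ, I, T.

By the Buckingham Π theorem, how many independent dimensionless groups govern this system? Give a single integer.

4

Write exponents as rows Θ,I,T / cols ΔT,t,i,γ,f,ω,X1:
  Θ: [ 1  0  0  0  0  0 -2]
  I: [ 0  0  1  0  0  0 -2]
  T: [ 0  1  0 -1 -1 -1 -1]
Row reduction gives pivot columns ΔT,t,i; rank = 3
Π count = n − r = 7 − 3 = 4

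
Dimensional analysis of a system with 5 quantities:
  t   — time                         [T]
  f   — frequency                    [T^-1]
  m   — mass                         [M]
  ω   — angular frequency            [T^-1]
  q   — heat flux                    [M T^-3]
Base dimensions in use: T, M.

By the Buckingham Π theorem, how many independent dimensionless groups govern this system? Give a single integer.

3

Write exponents as rows T,M / cols t,f,m,ω,q:
  T: [ 1 -1  0 -1 -3]
  M: [ 0  0  1  0  1]
Row reduction gives pivot columns t,m; rank = 2
n=5, r=2 ⇒ 3 dimensionless groups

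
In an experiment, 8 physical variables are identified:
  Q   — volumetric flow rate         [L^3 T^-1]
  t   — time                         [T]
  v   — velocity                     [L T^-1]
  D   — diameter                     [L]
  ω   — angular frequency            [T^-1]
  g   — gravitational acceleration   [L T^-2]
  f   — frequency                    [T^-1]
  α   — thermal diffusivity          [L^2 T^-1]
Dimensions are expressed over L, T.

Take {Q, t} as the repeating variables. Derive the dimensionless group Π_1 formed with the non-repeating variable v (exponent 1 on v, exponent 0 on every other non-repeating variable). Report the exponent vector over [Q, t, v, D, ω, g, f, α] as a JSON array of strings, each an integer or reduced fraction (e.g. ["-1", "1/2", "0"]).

Exponent matrix [L,T] × [Q,t,v,D,ω,g,f,α]:
  L: [ 3  0  1  1  0  1  0  2]
  T: [-1  1 -1  0 -1 -2 -1 -1]
RREF → pivots at {Q,t} ⇒ r = 2
Pivot set = {Q,t}, free = {v,D,ω,g,f,α}
RREF:
  r0: [   1    0  1/3  1/3    0  1/3    0  2/3]
  r1: [   0    1 -2/3  1/3   -1 -5/3   -1 -1/3]
Fix exponent of v at 1, D at 0, ω at 0, g at 0, f at 0, α at 0; solve each RREF row for its pivot's exponent:
  r0: exp(Q) + (1/3)·1 = 0 ⇒ exp(Q) = -1/3
  r1: exp(t) + (-2/3)·1 = 0 ⇒ exp(t) = 2/3
Π_1 = Q^(-1/3) · t^(2/3) · v

["-1/3", "2/3", "1", "0", "0", "0", "0", "0"]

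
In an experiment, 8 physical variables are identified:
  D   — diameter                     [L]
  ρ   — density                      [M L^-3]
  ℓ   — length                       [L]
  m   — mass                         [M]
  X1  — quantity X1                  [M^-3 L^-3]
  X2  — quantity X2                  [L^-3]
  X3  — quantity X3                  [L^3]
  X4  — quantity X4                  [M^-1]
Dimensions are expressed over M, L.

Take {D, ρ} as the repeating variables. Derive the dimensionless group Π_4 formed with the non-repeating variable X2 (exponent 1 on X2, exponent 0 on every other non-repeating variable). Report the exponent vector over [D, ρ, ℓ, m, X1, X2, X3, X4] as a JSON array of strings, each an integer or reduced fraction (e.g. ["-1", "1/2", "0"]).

["3", "0", "0", "0", "0", "1", "0", "0"]

Exponent matrix [M,L] × [D,ρ,ℓ,m,X1,X2,X3,X4]:
  M: [ 0  1  0  1 -3  0  0 -1]
  L: [ 1 -3  1  0 -3 -3  3  0]
Row reduction gives pivot columns D,ρ; rank = 2
Pivot set = {D,ρ}, free = {ℓ,m,X1,X2,X3,X4}
RREF:
  r0: [   1    0    1    3  -12   -3    3   -3]
  r1: [   0    1    0    1   -3    0    0   -1]
Fix exponent of X2 at 1, ℓ at 0, m at 0, X1 at 0, X3 at 0, X4 at 0; solve each RREF row for its pivot's exponent:
  r0: exp(D) + (-3)·1 = 0 ⇒ exp(D) = 3
  r1: exp(ρ) + (0)·1 = 0 ⇒ exp(ρ) = 0
Π_4 = D^3 · X2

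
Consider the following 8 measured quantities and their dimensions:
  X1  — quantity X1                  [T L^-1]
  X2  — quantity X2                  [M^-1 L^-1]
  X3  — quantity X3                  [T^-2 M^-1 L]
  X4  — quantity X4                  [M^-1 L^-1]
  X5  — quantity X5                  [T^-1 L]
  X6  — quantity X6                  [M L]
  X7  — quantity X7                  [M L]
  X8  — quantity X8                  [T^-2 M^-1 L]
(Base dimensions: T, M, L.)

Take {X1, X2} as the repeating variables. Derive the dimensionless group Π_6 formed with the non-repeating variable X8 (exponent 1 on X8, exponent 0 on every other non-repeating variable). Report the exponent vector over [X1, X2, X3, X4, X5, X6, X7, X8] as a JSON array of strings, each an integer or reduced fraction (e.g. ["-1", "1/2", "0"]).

Dimensional matrix (T×M×L by X1×X2×X3×X4×X5×X6×X7×X8):
  T: [ 1  0 -2  0 -1  0  0 -2]
  M: [ 0 -1 -1 -1  0  1  1 -1]
  L: [-1 -1  1 -1  1  1  1  1]
Echelon form has 2 nonzero rows (pivots: X1,X2)
Repeat: X1,X2; free: X3,X4,X5,X6,X7,X8
RREF:
  r0: [   1    0   -2    0   -1    0    0   -2]
  r1: [   0    1    1    1    0   -1   -1    1]
  r2: [   0    0    0    0    0    0    0    0]
Fix exponent of X8 at 1, X3 at 0, X4 at 0, X5 at 0, X6 at 0, X7 at 0; solve each RREF row for its pivot's exponent:
  r0: exp(X1) + (-2)·1 = 0 ⇒ exp(X1) = 2
  r1: exp(X2) + (1)·1 = 0 ⇒ exp(X2) = -1
Π_6 = X1^2 · X2^-1 · X8

["2", "-1", "0", "0", "0", "0", "0", "1"]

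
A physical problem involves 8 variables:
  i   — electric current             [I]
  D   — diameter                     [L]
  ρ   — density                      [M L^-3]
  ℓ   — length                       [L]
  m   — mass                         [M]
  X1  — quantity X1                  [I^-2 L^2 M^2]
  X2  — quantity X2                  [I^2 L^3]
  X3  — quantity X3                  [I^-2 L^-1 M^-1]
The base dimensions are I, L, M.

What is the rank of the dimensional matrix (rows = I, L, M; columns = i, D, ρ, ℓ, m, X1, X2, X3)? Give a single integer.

Dimensional matrix (I×L×M by i×D×ρ×ℓ×m×X1×X2×X3):
  I: [ 1  0  0  0  0 -2  2 -2]
  L: [ 0  1 -3  1  0  2  3 -1]
  M: [ 0  0  1  0  1  2  0 -1]
Echelon form has 3 nonzero rows (pivots: i,D,ρ)

3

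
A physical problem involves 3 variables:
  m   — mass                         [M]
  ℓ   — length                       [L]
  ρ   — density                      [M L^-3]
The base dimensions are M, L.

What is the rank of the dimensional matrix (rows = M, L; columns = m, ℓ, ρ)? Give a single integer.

2

Write exponents as rows M,L / cols m,ℓ,ρ:
  M: [ 1  0  1]
  L: [ 0  1 -3]
Row reduction gives pivot columns m,ℓ; rank = 2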